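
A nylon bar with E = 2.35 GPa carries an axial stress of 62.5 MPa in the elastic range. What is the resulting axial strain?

ε = σ/E = 62.5 / 2350 = 0.0266.

0.0266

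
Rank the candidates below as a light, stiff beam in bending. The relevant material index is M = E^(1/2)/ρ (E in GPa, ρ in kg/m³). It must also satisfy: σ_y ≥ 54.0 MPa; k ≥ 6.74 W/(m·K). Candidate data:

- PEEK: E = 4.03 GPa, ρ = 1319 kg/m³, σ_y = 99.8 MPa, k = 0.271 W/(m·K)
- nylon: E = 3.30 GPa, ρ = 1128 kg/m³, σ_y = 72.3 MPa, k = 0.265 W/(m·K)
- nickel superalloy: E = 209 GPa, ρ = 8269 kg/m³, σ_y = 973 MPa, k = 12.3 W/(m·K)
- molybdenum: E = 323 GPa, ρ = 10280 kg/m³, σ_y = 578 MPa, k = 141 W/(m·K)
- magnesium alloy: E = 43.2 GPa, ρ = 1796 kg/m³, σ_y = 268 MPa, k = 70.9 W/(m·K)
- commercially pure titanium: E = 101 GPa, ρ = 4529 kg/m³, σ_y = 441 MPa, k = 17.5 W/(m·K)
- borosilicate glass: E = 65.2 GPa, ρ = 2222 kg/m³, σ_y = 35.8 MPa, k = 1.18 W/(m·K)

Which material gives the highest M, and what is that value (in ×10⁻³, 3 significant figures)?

Screen on constraints: σ_y ≥ 54.0 MPa; k ≥ 6.74 W/(m·K). Survivors: nickel superalloy, molybdenum, magnesium alloy, commercially pure titanium.
Per-candidate index values:
  magnesium alloy: M = 3.66×10⁻³
  commercially pure titanium: M = 2.22×10⁻³
  nickel superalloy: M = 1.75×10⁻³
  molybdenum: M = 1.75×10⁻³
Highest index: magnesium alloy.

magnesium alloy, M = 3.66×10⁻³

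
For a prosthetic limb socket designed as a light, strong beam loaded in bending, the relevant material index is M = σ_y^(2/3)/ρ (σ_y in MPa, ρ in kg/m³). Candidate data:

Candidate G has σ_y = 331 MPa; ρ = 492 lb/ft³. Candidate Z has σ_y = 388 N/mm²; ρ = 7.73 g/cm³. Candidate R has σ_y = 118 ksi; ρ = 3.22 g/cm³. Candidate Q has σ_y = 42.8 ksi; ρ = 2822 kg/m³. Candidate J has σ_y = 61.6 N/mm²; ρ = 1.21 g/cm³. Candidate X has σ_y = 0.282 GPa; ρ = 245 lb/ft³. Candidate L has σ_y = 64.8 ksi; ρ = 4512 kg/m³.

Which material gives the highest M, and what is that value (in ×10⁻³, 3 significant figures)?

In SI units:
  candidate G: σ_y = 331.0 MPa, ρ = 7881 kg/m³
  candidate Z: σ_y = 388.0 MPa, ρ = 7730 kg/m³
  candidate R: σ_y = 813.6 MPa, ρ = 3220 kg/m³
  candidate Q: σ_y = 295.1 MPa, ρ = 2822 kg/m³
  candidate J: σ_y = 61.60 MPa, ρ = 1210 kg/m³
  candidate X: σ_y = 282.0 MPa, ρ = 3925 kg/m³
  candidate L: σ_y = 446.8 MPa, ρ = 4512 kg/m³
  candidate R: M = 27.1×10⁻³
  candidate Q: M = 15.7×10⁻³
  candidate L: M = 13.0×10⁻³
  candidate J: M = 12.9×10⁻³
  candidate X: M = 11.0×10⁻³
  candidate Z: M = 6.88×10⁻³
  candidate G: M = 6.07×10⁻³
Highest index: candidate R.

candidate R, M = 27.1×10⁻³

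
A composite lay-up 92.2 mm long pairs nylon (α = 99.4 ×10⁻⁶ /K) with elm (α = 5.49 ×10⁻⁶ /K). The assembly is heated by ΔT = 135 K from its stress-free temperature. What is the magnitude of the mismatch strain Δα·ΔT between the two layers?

Δα = |99.4 − 5.49|×10⁻⁶/K = 93.9×10⁻⁶/K.
Mismatch strain = Δα·ΔT = 93.9×10⁻⁶ × 135.0 = 0.0127.

0.0127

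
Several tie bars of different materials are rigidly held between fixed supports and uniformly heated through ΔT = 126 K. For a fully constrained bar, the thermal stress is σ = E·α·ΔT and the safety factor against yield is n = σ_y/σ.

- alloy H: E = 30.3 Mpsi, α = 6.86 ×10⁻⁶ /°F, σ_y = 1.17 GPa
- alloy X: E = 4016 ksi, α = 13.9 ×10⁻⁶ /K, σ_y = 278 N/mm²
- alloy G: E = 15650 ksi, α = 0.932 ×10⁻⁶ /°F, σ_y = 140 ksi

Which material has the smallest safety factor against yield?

alloy H

In consistent units (E in GPa, α in ×10⁻⁶/K, σ_y in MPa):
  alloy H: E = 208.9, α = 12.3, σ_y = 1170 → σ = 325 MPa, n = 3.60
  alloy X: E = 27.69, α = 13.9, σ_y = 278.0 → σ = 48.5 MPa, n = 5.73
  alloy G: E = 107.9, α = 1.68, σ_y = 965.3 → σ = 22.8 MPa, n = 42.3
The minimum is alloy H at n = 3.60.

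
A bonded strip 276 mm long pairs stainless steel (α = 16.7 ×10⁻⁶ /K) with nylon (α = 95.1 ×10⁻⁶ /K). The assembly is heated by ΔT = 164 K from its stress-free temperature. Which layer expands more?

nylon

α(stainless steel) = 16.7×10⁻⁶/K vs α(nylon) = 95.1×10⁻⁶/K.
Higher α expands more for the same ΔT: nylon.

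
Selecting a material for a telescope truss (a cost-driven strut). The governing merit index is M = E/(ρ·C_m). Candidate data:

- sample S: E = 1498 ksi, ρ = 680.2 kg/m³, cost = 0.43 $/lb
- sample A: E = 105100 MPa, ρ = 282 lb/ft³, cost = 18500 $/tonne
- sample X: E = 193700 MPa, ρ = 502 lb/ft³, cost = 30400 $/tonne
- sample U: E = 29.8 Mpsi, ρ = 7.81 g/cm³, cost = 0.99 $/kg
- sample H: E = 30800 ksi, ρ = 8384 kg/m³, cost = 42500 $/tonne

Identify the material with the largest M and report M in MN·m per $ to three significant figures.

Putting every candidate on a common basis:
  sample S: E = 10.33 GPa, ρ = 680.2 kg/m³, cost = 0.9480 $/kg
  sample A: E = 105.1 GPa, ρ = 4517 kg/m³, cost = 18.50 $/kg
  sample X: E = 193.7 GPa, ρ = 8041 kg/m³, cost = 30.40 $/kg
  sample U: E = 205.5 GPa, ρ = 7810 kg/m³, cost = 0.9900 $/kg
  sample H: E = 212.4 GPa, ρ = 8384 kg/m³, cost = 42.50 $/kg
  sample U: M = 26.6 MN·m per $
  sample S: M = 16.0 MN·m per $
  sample A: M = 1.26 MN·m per $
  sample X: M = 0.792 MN·m per $
  sample H: M = 0.596 MN·m per $
Sample U has the largest M.

sample U, M = 26.6 MN·m per $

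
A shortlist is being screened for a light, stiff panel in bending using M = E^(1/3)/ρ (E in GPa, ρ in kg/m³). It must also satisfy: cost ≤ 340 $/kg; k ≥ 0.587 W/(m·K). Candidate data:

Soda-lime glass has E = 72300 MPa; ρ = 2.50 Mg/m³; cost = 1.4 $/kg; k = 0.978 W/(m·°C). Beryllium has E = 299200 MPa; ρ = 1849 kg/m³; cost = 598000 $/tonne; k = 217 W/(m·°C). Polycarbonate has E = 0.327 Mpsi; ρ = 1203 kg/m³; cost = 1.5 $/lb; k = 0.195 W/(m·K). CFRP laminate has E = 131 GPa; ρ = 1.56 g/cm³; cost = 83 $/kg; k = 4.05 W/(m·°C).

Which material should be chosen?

Screen on constraints: cost ≤ 340 $/kg; k ≥ 0.587 W/(m·K). Survivors: soda-lime glass, CFRP laminate.
After converting to SI:
  soda-lime glass: E = 72.30 GPa, ρ = 2500 kg/m³
  CFRP laminate: E = 131.0 GPa, ρ = 1560 kg/m³
  CFRP laminate: M = 3.26×10⁻³
  soda-lime glass: M = 1.67×10⁻³
CFRP laminate ranks first.

CFRP laminate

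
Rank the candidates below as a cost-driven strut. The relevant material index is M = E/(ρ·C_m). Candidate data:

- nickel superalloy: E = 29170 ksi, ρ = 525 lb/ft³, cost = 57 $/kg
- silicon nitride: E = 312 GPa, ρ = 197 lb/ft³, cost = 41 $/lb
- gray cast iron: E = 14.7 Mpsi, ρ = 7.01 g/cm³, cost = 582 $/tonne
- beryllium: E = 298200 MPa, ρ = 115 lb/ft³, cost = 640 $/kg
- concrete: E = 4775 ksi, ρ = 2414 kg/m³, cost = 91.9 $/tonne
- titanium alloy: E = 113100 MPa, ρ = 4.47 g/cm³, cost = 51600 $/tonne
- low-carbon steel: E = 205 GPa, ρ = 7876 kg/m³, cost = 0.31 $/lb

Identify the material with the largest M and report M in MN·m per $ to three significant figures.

In SI units:
  nickel superalloy: E = 201.1 GPa, ρ = 8410 kg/m³, cost = 57.00 $/kg
  silicon nitride: E = 312.0 GPa, ρ = 3156 kg/m³, cost = 90.39 $/kg
  gray cast iron: E = 101.4 GPa, ρ = 7010 kg/m³, cost = 0.5820 $/kg
  beryllium: E = 298.2 GPa, ρ = 1842 kg/m³, cost = 640.0 $/kg
  concrete: E = 32.92 GPa, ρ = 2414 kg/m³, cost = 0.09190 $/kg
  titanium alloy: E = 113.1 GPa, ρ = 4470 kg/m³, cost = 51.60 $/kg
  low-carbon steel: E = 205.0 GPa, ρ = 7876 kg/m³, cost = 0.6834 $/kg
  concrete: M = 148 MN·m per $
  low-carbon steel: M = 38.1 MN·m per $
  gray cast iron: M = 24.8 MN·m per $
  silicon nitride: M = 1.09 MN·m per $
  titanium alloy: M = 0.490 MN·m per $
  nickel superalloy: M = 0.420 MN·m per $
  beryllium: M = 0.253 MN·m per $
The maximum is for concrete.

concrete, M = 148 MN·m per $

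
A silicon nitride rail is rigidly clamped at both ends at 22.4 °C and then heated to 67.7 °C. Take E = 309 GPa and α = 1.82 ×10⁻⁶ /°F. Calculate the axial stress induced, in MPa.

45.9 MPa

α = 1.82×10⁻⁶/°F × 9/5 = 3.28×10⁻⁶/K.
ΔT = 45.30 K. Constrained thermal stress σ = E·α·ΔT = 309.0×10³ MPa × 3.28×10⁻⁶ × 45.30 = 45.9 MPa (compressive).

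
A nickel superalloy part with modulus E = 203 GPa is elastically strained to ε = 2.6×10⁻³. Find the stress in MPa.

σ = E·ε = 203000 MPa × 2.6×10⁻³ = 528 MPa.

528 MPa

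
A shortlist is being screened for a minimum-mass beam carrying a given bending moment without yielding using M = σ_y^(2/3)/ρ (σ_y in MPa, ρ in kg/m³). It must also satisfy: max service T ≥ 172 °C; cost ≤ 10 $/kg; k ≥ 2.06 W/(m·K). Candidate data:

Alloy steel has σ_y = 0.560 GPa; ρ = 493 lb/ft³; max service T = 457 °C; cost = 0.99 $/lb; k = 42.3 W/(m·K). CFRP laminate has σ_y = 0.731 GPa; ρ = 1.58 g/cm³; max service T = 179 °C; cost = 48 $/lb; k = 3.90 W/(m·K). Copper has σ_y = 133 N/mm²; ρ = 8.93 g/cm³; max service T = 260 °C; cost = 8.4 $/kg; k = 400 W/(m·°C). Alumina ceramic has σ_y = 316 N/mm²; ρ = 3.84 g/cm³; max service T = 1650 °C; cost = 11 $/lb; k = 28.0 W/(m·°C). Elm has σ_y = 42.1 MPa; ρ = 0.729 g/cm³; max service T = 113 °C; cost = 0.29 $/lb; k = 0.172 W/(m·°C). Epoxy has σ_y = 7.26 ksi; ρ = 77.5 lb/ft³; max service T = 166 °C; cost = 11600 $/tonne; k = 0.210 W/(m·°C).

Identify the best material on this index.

alloy steel

Screen on constraints: max service T ≥ 172 °C; cost ≤ 10 $/kg; k ≥ 2.06 W/(m·K). Survivors: alloy steel, copper.
After converting to SI:
  alloy steel: σ_y = 560.0 MPa, ρ = 7897 kg/m³
  copper: σ_y = 133.0 MPa, ρ = 8930 kg/m³
  alloy steel: M = 8.60×10⁻³
  copper: M = 2.92×10⁻³
The maximum is for alloy steel.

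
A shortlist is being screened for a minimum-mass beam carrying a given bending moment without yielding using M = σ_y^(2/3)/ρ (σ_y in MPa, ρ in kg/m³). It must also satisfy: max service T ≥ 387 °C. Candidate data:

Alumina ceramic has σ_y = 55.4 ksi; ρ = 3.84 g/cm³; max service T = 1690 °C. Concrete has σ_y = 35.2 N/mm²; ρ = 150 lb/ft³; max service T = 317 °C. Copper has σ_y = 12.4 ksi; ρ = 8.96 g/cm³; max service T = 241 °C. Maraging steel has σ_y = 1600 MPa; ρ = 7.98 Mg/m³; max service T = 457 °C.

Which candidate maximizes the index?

Screen on constraints: max service T ≥ 387 °C. Survivors: alumina ceramic, maraging steel.
After converting to SI:
  alumina ceramic: σ_y = 382.0 MPa, ρ = 3840 kg/m³
  maraging steel: σ_y = 1600 MPa, ρ = 7980 kg/m³
  maraging steel: M = 17.1×10⁻³
  alumina ceramic: M = 13.7×10⁻³
Maraging steel ranks first.

maraging steel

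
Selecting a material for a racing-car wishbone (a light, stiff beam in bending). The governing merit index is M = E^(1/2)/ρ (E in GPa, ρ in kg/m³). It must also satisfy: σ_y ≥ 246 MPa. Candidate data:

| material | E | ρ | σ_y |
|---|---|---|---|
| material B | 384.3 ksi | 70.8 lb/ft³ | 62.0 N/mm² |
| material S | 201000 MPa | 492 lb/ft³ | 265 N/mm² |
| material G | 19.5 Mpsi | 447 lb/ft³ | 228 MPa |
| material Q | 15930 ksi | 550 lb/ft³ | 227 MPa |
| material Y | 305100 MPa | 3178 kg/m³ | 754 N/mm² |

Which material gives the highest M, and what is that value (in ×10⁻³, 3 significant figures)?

material Y, M = 5.50×10⁻³

Screen on constraints: σ_y ≥ 246 MPa. Survivors: material S, material Y.
After converting to SI:
  material S: E = 201.0 GPa, ρ = 7881 kg/m³
  material Y: E = 305.1 GPa, ρ = 3178 kg/m³
  material Y: M = 5.50×10⁻³
  material S: M = 1.80×10⁻³
Material Y ranks first.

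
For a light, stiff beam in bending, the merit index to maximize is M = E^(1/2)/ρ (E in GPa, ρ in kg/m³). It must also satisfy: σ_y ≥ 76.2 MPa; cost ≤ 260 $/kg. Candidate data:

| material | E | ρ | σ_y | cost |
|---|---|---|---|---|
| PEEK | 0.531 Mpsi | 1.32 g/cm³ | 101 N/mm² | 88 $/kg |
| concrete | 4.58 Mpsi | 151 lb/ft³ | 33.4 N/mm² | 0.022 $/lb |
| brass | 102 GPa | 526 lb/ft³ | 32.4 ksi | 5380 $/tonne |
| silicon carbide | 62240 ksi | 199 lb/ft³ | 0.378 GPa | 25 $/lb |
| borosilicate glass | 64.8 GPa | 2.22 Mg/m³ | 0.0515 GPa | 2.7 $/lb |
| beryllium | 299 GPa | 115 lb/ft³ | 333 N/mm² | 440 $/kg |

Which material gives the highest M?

silicon carbide

Screen on constraints: σ_y ≥ 76.2 MPa; cost ≤ 260 $/kg. Survivors: PEEK, brass, silicon carbide.
Normalizing units and computing the index:
  PEEK: E = 3.661 GPa, ρ = 1320 kg/m³
  brass: E = 102.0 GPa, ρ = 8426 kg/m³
  silicon carbide: E = 429.1 GPa, ρ = 3188 kg/m³
  silicon carbide: M = 6.50×10⁻³
  PEEK: M = 1.45×10⁻³
  brass: M = 1.20×10⁻³
Highest index: silicon carbide.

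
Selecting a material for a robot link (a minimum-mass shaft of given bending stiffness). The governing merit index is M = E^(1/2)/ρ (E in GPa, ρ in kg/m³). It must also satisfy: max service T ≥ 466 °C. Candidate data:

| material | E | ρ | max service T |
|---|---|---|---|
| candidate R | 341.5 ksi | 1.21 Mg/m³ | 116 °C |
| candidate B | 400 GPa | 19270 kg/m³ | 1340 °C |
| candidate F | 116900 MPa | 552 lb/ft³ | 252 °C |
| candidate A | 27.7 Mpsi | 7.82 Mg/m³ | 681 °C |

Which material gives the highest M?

candidate A

Screen on constraints: max service T ≥ 466 °C. Survivors: candidate B, candidate A.
Normalizing units and computing the index:
  candidate B: E = 400.0 GPa, ρ = 19270 kg/m³
  candidate A: E = 191.0 GPa, ρ = 7820 kg/m³
  candidate A: M = 1.77×10⁻³
  candidate B: M = 1.04×10⁻³
Highest index: candidate A.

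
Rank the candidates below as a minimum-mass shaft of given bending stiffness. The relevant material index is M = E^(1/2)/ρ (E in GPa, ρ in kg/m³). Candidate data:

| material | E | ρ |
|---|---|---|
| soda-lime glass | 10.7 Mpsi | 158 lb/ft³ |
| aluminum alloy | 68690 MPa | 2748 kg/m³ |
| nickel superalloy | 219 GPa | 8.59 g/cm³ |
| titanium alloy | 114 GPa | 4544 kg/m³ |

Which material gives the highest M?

soda-lime glass

Putting every candidate on a common basis:
  soda-lime glass: E = 73.77 GPa, ρ = 2531 kg/m³
  aluminum alloy: E = 68.69 GPa, ρ = 2748 kg/m³
  nickel superalloy: E = 219.0 GPa, ρ = 8590 kg/m³
  titanium alloy: E = 114.0 GPa, ρ = 4544 kg/m³
  soda-lime glass: M = 3.39×10⁻³
  aluminum alloy: M = 3.02×10⁻³
  titanium alloy: M = 2.35×10⁻³
  nickel superalloy: M = 1.72×10⁻³
The maximum is for soda-lime glass.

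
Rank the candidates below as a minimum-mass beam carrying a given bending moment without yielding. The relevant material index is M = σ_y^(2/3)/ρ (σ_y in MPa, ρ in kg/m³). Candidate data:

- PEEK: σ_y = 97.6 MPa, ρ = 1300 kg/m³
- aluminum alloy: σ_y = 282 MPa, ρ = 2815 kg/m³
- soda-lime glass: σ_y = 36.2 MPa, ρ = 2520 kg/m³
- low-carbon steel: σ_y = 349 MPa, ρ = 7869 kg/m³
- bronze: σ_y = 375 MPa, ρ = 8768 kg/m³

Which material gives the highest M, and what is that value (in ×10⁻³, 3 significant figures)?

Evaluate M for each candidate:
  PEEK: M = 16.3×10⁻³
  aluminum alloy: M = 15.3×10⁻³
  low-carbon steel: M = 6.30×10⁻³
  bronze: M = 5.93×10⁻³
  soda-lime glass: M = 4.34×10⁻³
The maximum is for PEEK.

PEEK, M = 16.3×10⁻³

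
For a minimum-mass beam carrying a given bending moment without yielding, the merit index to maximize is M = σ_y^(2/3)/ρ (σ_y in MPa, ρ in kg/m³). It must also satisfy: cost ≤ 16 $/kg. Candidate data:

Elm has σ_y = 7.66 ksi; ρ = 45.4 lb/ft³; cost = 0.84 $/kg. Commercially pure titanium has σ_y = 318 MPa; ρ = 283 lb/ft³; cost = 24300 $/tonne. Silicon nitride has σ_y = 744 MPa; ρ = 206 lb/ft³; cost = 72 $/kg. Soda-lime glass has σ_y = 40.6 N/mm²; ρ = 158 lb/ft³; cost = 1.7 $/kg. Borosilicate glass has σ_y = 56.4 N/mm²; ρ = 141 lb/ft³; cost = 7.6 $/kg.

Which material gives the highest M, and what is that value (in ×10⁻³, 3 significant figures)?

Screen on constraints: cost ≤ 16 $/kg. Survivors: elm, soda-lime glass, borosilicate glass.
After converting to SI:
  elm: σ_y = 52.81 MPa, ρ = 727.2 kg/m³
  soda-lime glass: σ_y = 40.60 MPa, ρ = 2531 kg/m³
  borosilicate glass: σ_y = 56.40 MPa, ρ = 2259 kg/m³
  elm: M = 19.4×10⁻³
  borosilicate glass: M = 6.51×10⁻³
  soda-lime glass: M = 4.67×10⁻³
Highest index: elm.

elm, M = 19.4×10⁻³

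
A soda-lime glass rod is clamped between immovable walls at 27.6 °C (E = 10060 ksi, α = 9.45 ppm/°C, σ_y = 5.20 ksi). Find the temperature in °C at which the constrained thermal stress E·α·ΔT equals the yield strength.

E = 10060 ksi = 69.36 GPa.
σ_y = 5.20 ksi = 35.85 MPa.
E·α·ΔT = 35.85 MPa ⇒ ΔT = 35.85 / (69.36×10³ × 9.45×10⁻⁶) = 54.70 K.
T = 27.6 + 54.70 = 82.30 °C.

82.3 °C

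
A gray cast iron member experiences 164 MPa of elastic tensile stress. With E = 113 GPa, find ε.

1.45×10⁻³

ε = σ/E = 164 / 113000 = 1.45×10⁻³.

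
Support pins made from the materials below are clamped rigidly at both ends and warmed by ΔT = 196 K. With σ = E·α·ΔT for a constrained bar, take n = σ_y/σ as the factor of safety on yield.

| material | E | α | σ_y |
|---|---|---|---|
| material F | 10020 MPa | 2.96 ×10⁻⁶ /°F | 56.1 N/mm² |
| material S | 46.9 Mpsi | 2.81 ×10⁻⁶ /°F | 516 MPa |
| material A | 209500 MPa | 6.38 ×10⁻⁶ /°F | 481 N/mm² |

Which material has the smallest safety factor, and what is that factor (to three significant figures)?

material A, n = 1.02

Converting E to GPa, α to ×10⁻⁶/K, σ_y to MPa, then σ and n for each:
  material F: E = 10.02, α = 5.33, σ_y = 56.10 → σ = 10.5 MPa, n = 5.36
  material S: E = 323.4, α = 5.06, σ_y = 516.0 → σ = 321 MPa, n = 1.61
  material A: E = 209.5, α = 11.5, σ_y = 481.0 → σ = 472 MPa, n = 1.02
The minimum is material A at n = 1.02.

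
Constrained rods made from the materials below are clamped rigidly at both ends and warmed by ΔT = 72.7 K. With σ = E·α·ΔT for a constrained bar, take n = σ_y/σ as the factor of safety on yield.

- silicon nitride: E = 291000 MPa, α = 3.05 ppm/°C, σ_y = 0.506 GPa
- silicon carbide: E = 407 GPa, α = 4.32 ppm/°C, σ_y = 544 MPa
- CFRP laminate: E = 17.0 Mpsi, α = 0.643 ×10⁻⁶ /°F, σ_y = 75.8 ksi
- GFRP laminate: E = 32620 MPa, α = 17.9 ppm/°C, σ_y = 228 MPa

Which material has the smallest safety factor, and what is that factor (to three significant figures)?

Converting E to GPa, α to ×10⁻⁶/K, σ_y to MPa, then σ and n for each:
  silicon nitride: E = 291.0, α = 3.05, σ_y = 506.0 → σ = 64.5 MPa, n = 7.84
  silicon carbide: E = 407.0, α = 4.32, σ_y = 544.0 → σ = 128 MPa, n = 4.26
  CFRP laminate: E = 117.2, α = 1.16, σ_y = 522.6 → σ = 9.86 MPa, n = 53.0
  GFRP laminate: E = 32.62, α = 17.9, σ_y = 228.0 → σ = 42.4 MPa, n = 5.37
Silicon carbide has the lowest safety factor, n = 4.26.

silicon carbide, n = 4.26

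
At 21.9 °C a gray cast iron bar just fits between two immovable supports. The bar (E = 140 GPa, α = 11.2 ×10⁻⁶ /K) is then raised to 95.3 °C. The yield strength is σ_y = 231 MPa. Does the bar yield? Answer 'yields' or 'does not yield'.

ΔT = 73.40 K. Constrained thermal stress σ = E·α·ΔT = 140.0×10³ MPa × 11.2×10⁻⁶ × 73.40 = 115 MPa (compressive).
Compare to σ_y = 231 MPa: σ < σ_y, so it does not yield.

does not yield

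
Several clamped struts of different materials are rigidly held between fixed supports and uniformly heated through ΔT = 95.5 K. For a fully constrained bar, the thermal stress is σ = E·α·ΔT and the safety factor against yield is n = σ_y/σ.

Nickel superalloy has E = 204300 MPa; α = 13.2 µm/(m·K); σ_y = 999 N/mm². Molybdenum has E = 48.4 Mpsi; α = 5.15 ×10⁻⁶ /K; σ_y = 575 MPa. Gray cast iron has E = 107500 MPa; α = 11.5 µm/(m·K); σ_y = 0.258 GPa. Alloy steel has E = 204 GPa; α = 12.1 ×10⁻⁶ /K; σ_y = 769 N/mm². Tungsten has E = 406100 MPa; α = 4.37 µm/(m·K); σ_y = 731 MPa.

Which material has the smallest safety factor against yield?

gray cast iron

Per material, after unit conversion:
  nickel superalloy: E = 204.3, α = 13.2, σ_y = 999.0 → σ = 258 MPa, n = 3.88
  molybdenum: E = 333.7, α = 5.15, σ_y = 575.0 → σ = 164 MPa, n = 3.50
  gray cast iron: E = 107.5, α = 11.5, σ_y = 258.0 → σ = 118 MPa, n = 2.19
  alloy steel: E = 204.0, α = 12.1, σ_y = 769.0 → σ = 236 MPa, n = 3.26
  tungsten: E = 406.1, α = 4.37, σ_y = 731.0 → σ = 169 MPa, n = 4.31
Gray cast iron has the lowest safety factor, n = 2.19.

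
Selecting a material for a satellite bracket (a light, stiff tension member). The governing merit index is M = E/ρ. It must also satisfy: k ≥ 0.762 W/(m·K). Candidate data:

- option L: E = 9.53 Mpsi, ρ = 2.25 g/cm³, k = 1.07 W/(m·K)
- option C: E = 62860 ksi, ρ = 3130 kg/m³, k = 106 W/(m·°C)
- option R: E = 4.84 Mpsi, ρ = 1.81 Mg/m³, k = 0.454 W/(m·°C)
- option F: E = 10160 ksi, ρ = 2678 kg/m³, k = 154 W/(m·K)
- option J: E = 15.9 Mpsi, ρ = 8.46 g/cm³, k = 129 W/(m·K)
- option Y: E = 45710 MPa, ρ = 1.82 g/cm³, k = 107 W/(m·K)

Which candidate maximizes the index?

Screen on constraints: k ≥ 0.762 W/(m·K). Survivors: option L, option C, option F, option J, option Y.
Putting every candidate on a common basis:
  option L: E = 65.71 GPa, ρ = 2250 kg/m³
  option C: E = 433.4 GPa, ρ = 3130 kg/m³
  option F: E = 70.05 GPa, ρ = 2678 kg/m³
  option J: E = 109.6 GPa, ρ = 8460 kg/m³
  option Y: E = 45.71 GPa, ρ = 1820 kg/m³
  option C: M = 138 MN·m/kg
  option L: M = 29.2 MN·m/kg
  option F: M = 26.2 MN·m/kg
  option Y: M = 25.1 MN·m/kg
  option J: M = 13.0 MN·m/kg
Option C ranks first.

option C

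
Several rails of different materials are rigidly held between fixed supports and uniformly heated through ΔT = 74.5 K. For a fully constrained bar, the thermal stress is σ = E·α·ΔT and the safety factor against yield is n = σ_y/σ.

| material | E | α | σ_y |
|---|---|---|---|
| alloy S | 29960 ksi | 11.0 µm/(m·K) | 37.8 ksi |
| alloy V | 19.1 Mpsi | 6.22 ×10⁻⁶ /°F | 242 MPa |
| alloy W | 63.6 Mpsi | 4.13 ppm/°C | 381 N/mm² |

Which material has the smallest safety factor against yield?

alloy S

Converting E to GPa, α to ×10⁻⁶/K, σ_y to MPa, then σ and n for each:
  alloy S: E = 206.6, α = 11.0, σ_y = 260.6 → σ = 169 MPa, n = 1.54
  alloy V: E = 131.7, α = 11.2, σ_y = 242.0 → σ = 110 MPa, n = 2.20
  alloy W: E = 438.5, α = 4.13, σ_y = 381.0 → σ = 135 MPa, n = 2.82
The minimum is alloy S at n = 1.54.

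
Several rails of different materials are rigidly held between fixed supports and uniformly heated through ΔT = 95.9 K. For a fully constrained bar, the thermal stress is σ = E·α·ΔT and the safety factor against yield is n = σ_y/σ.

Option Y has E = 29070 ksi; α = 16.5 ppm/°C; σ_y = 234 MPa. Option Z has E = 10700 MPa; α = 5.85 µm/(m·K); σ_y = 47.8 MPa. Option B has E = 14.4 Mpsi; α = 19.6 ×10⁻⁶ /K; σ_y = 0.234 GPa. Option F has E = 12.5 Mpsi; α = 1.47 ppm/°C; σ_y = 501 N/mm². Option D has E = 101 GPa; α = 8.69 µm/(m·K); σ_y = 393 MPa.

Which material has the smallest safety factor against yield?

option Y

With everything in SI (GPa, ×10⁻⁶/K, MPa):
  option Y: E = 200.4, α = 16.5, σ_y = 234.0 → σ = 317 MPa, n = 0.738
  option Z: E = 10.70, α = 5.85, σ_y = 47.80 → σ = 6.00 MPa, n = 7.96
  option B: E = 99.28, α = 19.6, σ_y = 234.0 → σ = 187 MPa, n = 1.25
  option F: E = 86.18, α = 1.47, σ_y = 501.0 → σ = 12.1 MPa, n = 41.2
  option D: E = 101.0, α = 8.69, σ_y = 393.0 → σ = 84.2 MPa, n = 4.67
The minimum is option Y at n = 0.738.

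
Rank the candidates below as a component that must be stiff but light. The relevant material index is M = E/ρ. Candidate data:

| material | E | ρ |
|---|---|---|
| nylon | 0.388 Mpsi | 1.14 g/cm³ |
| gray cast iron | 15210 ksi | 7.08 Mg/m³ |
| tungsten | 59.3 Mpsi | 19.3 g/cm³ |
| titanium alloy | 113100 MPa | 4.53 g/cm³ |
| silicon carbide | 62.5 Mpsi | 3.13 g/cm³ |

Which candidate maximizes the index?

Normalizing units and computing the index:
  nylon: E = 2.675 GPa, ρ = 1140 kg/m³
  gray cast iron: E = 104.9 GPa, ρ = 7080 kg/m³
  tungsten: E = 408.9 GPa, ρ = 19300 kg/m³
  titanium alloy: E = 113.1 GPa, ρ = 4530 kg/m³
  silicon carbide: E = 430.9 GPa, ρ = 3130 kg/m³
  silicon carbide: M = 138 MN·m/kg
  titanium alloy: M = 25.0 MN·m/kg
  tungsten: M = 21.2 MN·m/kg
  gray cast iron: M = 14.8 MN·m/kg
  nylon: M = 2.35 MN·m/kg
Highest index: silicon carbide.

silicon carbide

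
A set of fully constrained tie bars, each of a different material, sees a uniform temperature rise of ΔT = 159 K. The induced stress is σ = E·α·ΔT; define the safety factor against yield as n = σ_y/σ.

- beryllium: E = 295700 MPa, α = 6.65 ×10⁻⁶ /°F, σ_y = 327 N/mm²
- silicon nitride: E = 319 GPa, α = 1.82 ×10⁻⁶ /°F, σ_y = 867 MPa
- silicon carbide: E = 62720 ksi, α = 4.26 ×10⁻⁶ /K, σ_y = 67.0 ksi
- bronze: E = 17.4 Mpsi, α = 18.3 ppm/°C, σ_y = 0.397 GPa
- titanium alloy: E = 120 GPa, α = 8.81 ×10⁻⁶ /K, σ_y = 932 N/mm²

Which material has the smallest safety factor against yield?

Converting E to GPa, α to ×10⁻⁶/K, σ_y to MPa, then σ and n for each:
  beryllium: E = 295.7, α = 12.0, σ_y = 327.0 → σ = 563 MPa, n = 0.581
  silicon nitride: E = 319.0, α = 3.28, σ_y = 867.0 → σ = 166 MPa, n = 5.22
  silicon carbide: E = 432.4, α = 4.26, σ_y = 461.9 → σ = 293 MPa, n = 1.58
  bronze: E = 120.0, α = 18.3, σ_y = 397.0 → σ = 349 MPa, n = 1.14
  titanium alloy: E = 120.0, α = 8.81, σ_y = 932.0 → σ = 168 MPa, n = 5.54
The minimum is beryllium at n = 0.581.

beryllium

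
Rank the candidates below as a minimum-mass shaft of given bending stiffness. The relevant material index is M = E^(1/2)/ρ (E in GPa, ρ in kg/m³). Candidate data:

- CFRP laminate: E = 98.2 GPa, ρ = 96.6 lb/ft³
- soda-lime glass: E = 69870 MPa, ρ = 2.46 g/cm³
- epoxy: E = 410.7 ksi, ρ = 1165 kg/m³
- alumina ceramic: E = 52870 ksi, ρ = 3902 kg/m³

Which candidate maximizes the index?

Convert each candidate to consistent units, then evaluate M:
  CFRP laminate: E = 98.20 GPa, ρ = 1547 kg/m³
  soda-lime glass: E = 69.87 GPa, ρ = 2460 kg/m³
  epoxy: E = 2.832 GPa, ρ = 1165 kg/m³
  alumina ceramic: E = 364.5 GPa, ρ = 3902 kg/m³
  CFRP laminate: M = 6.40×10⁻³
  alumina ceramic: M = 4.89×10⁻³
  soda-lime glass: M = 3.40×10⁻³
  epoxy: M = 1.44×10⁻³
CFRP laminate ranks first.

CFRP laminate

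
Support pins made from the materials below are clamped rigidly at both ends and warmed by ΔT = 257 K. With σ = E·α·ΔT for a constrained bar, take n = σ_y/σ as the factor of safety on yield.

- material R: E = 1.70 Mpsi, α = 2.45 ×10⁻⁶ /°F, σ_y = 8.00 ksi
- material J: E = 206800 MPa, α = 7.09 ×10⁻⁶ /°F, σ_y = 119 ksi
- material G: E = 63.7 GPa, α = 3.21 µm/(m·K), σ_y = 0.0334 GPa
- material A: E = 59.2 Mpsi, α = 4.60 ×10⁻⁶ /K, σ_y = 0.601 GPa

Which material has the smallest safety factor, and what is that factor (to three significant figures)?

In consistent units (E in GPa, α in ×10⁻⁶/K, σ_y in MPa):
  material R: E = 11.72, α = 4.41, σ_y = 55.16 → σ = 13.3 MPa, n = 4.15
  material J: E = 206.8, α = 12.8, σ_y = 820.5 → σ = 678 MPa, n = 1.21
  material G: E = 63.70, α = 3.21, σ_y = 33.40 → σ = 52.6 MPa, n = 0.636
  material A: E = 408.2, α = 4.60, σ_y = 601.0 → σ = 483 MPa, n = 1.25
Material G has the lowest safety factor, n = 0.636.

material G, n = 0.636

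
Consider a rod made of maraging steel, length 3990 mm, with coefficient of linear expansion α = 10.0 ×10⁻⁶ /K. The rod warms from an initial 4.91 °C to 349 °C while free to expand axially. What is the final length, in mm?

ΔT = 349 − 4.91 = 344.1 K.
ΔL = α·L₀·ΔT = 10.0×10⁻⁶ × 3990 mm × 344.1 K = 13.7 mm.
L = L₀ + ΔL = 3990 + 13.7 = 4003.7 mm.

4003.7 mm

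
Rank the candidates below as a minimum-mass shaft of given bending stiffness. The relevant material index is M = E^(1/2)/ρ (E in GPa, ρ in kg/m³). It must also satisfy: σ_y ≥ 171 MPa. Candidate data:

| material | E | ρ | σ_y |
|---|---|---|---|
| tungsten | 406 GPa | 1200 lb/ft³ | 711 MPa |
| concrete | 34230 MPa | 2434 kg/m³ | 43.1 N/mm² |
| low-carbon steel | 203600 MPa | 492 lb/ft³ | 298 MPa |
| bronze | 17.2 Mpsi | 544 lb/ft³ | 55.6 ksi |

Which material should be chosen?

Screen on constraints: σ_y ≥ 171 MPa. Survivors: tungsten, low-carbon steel, bronze.
Convert each candidate to consistent units, then evaluate M:
  tungsten: E = 406.0 GPa, ρ = 19220 kg/m³
  low-carbon steel: E = 203.6 GPa, ρ = 7881 kg/m³
  bronze: E = 118.6 GPa, ρ = 8714 kg/m³
  low-carbon steel: M = 1.81×10⁻³
  bronze: M = 1.25×10⁻³
  tungsten: M = 1.05×10⁻³
Low-carbon steel ranks first.

low-carbon steel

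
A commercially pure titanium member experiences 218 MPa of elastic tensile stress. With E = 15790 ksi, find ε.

E = 15790 ksi = 108.9 GPa = 108900 MPa.
ε = σ/E = 218 / 108900 = 2.00×10⁻³.

2.00×10⁻³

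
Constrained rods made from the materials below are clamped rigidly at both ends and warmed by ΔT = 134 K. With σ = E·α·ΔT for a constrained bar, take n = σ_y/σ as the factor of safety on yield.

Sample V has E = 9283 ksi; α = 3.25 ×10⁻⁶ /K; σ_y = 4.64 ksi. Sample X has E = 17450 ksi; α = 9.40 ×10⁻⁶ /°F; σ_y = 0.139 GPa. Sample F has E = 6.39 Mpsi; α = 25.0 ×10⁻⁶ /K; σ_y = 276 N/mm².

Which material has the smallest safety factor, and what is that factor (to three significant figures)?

Converting E to GPa, α to ×10⁻⁶/K, σ_y to MPa, then σ and n for each:
  sample V: E = 64.00, α = 3.25, σ_y = 31.99 → σ = 27.9 MPa, n = 1.15
  sample X: E = 120.3, α = 16.9, σ_y = 139.0 → σ = 273 MPa, n = 0.510
  sample F: E = 44.06, α = 25.0, σ_y = 276.0 → σ = 148 MPa, n = 1.87
Smallest n: sample X with n = 0.510.

sample X, n = 0.510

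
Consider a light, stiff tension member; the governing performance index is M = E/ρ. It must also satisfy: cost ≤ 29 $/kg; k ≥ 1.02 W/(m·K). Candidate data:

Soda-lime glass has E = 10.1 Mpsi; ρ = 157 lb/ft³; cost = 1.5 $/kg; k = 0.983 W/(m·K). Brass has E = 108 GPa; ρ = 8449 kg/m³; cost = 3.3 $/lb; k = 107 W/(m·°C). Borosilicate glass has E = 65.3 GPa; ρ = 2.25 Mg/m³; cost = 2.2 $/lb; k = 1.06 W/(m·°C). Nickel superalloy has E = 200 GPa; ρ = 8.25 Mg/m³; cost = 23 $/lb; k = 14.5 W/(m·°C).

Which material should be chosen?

Screen on constraints: cost ≤ 29 $/kg; k ≥ 1.02 W/(m·K). Survivors: brass, borosilicate glass.
Putting every candidate on a common basis:
  brass: E = 108.0 GPa, ρ = 8449 kg/m³
  borosilicate glass: E = 65.30 GPa, ρ = 2250 kg/m³
  borosilicate glass: M = 29.0 MN·m/kg
  brass: M = 12.8 MN·m/kg
Highest index: borosilicate glass.

borosilicate glass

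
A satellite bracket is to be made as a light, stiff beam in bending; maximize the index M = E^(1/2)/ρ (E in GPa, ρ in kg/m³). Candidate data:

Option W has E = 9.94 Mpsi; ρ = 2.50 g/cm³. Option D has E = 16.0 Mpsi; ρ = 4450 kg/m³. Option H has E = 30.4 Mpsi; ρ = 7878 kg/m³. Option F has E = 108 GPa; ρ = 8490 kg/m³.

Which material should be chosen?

After converting to SI:
  option W: E = 68.53 GPa, ρ = 2500 kg/m³
  option D: E = 110.3 GPa, ρ = 4450 kg/m³
  option H: E = 209.6 GPa, ρ = 7878 kg/m³
  option F: E = 108.0 GPa, ρ = 8490 kg/m³
  option W: M = 3.31×10⁻³
  option D: M = 2.36×10⁻³
  option H: M = 1.84×10⁻³
  option F: M = 1.22×10⁻³
The maximum is for option W.

option W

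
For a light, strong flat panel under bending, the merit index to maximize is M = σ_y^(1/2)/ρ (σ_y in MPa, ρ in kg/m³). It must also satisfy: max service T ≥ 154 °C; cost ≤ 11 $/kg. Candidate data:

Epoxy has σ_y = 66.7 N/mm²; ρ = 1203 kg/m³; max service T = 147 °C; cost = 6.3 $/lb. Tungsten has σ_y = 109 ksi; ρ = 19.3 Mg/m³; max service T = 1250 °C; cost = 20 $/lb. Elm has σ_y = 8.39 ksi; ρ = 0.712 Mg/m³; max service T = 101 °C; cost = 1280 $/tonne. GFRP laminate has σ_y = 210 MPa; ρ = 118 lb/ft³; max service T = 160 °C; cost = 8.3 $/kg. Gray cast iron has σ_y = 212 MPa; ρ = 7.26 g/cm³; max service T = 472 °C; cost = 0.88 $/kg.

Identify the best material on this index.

GFRP laminate

Screen on constraints: max service T ≥ 154 °C; cost ≤ 11 $/kg. Survivors: GFRP laminate, gray cast iron.
In SI units:
  GFRP laminate: σ_y = 210.0 MPa, ρ = 1890 kg/m³
  gray cast iron: σ_y = 212.0 MPa, ρ = 7260 kg/m³
  GFRP laminate: M = 7.67×10⁻³
  gray cast iron: M = 2.01×10⁻³
The maximum is for GFRP laminate.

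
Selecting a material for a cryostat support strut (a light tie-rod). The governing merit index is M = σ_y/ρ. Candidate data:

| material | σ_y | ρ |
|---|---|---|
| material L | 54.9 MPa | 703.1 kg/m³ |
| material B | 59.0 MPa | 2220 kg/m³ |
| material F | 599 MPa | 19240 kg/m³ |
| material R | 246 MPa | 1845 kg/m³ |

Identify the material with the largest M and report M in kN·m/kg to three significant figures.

material R, M = 133 kN·m/kg

Evaluate M for each candidate:
  material R: M = 133 kN·m/kg
  material L: M = 78.1 kN·m/kg
  material F: M = 31.1 kN·m/kg
  material B: M = 26.6 kN·m/kg
The maximum is for material R.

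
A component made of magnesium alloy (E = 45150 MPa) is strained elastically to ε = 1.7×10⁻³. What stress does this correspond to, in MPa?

E = 45150 MPa = 45.15 GPa.
σ = E·ε = 45150 MPa × 1.7×10⁻³ = 76.8 MPa.

76.8 MPa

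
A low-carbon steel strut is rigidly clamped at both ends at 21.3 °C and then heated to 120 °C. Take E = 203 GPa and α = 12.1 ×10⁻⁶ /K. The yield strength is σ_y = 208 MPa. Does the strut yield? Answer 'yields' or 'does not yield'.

ΔT = 98.70 K. Constrained thermal stress σ = E·α·ΔT = 203.0×10³ MPa × 12.1×10⁻⁶ × 98.70 = 242 MPa (compressive).
Compare to σ_y = 208 MPa: σ ≥ σ_y, so it yields.

yields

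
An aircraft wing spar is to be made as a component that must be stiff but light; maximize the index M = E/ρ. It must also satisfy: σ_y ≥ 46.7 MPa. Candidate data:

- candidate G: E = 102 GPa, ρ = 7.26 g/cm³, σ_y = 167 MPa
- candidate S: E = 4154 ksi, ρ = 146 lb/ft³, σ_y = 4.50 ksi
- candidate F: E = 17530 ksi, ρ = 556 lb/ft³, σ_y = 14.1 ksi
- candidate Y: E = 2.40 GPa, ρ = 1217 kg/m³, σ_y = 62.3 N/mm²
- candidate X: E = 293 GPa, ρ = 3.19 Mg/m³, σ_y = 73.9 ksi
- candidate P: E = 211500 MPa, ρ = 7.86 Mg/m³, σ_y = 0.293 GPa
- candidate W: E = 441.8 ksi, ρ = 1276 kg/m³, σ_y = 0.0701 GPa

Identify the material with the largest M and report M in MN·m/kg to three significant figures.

Screen on constraints: σ_y ≥ 46.7 MPa. Survivors: candidate G, candidate F, candidate Y, candidate X, candidate P, candidate W.
In SI units:
  candidate G: E = 102.0 GPa, ρ = 7260 kg/m³
  candidate F: E = 120.9 GPa, ρ = 8906 kg/m³
  candidate Y: E = 2.400 GPa, ρ = 1217 kg/m³
  candidate X: E = 293.0 GPa, ρ = 3190 kg/m³
  candidate P: E = 211.5 GPa, ρ = 7860 kg/m³
  candidate W: E = 3.046 GPa, ρ = 1276 kg/m³
  candidate X: M = 91.8 MN·m/kg
  candidate P: M = 26.9 MN·m/kg
  candidate G: M = 14.0 MN·m/kg
  candidate F: M = 13.6 MN·m/kg
  candidate W: M = 2.39 MN·m/kg
  candidate Y: M = 1.97 MN·m/kg
Candidate X ranks first.

candidate X, M = 91.8 MN·m/kg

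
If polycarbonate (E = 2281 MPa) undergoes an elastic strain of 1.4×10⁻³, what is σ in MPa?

3.19 MPa

E = 2281 MPa = 2.281 GPa.
σ = E·ε = 2281 MPa × 1.4×10⁻³ = 3.19 MPa.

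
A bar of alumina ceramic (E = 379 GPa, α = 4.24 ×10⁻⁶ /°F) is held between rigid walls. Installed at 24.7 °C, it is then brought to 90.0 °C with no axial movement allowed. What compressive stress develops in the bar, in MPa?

α = 4.24×10⁻⁶/°F × 9/5 = 7.63×10⁻⁶/K.
ΔT = 65.30 K. Constrained thermal stress σ = E·α·ΔT = 379.0×10³ MPa × 7.63×10⁻⁶ × 65.30 = 189 MPa (compressive).

189 MPa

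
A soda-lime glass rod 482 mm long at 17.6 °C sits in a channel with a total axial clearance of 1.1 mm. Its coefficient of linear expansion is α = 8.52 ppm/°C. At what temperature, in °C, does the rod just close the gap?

285 °C

α·L₀·ΔT = 1.1 mm ⇒ ΔT = 1.1 / (8.52×10⁻⁶ × 482.0) = 267.9 K.
T = 17.6 + 267.9 = 285.5 °C.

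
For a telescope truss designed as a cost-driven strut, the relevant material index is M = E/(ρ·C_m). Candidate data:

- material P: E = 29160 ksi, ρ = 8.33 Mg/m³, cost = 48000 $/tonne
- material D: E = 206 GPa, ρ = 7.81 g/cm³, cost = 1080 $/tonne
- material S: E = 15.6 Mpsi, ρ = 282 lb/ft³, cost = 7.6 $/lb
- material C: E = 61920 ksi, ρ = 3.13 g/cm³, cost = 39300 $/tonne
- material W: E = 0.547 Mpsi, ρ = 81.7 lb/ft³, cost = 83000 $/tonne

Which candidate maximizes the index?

material D

Normalizing units and computing the index:
  material P: E = 201.1 GPa, ρ = 8330 kg/m³, cost = 48.00 $/kg
  material D: E = 206.0 GPa, ρ = 7810 kg/m³, cost = 1.080 $/kg
  material S: E = 107.6 GPa, ρ = 4517 kg/m³, cost = 16.75 $/kg
  material C: E = 426.9 GPa, ρ = 3130 kg/m³, cost = 39.30 $/kg
  material W: E = 3.771 GPa, ρ = 1309 kg/m³, cost = 83.00 $/kg
  material D: M = 24.4 MN·m per $
  material C: M = 3.47 MN·m per $
  material S: M = 1.42 MN·m per $
  material P: M = 0.503 MN·m per $
  material W: M = 0.0347 MN·m per $
Material D ranks first.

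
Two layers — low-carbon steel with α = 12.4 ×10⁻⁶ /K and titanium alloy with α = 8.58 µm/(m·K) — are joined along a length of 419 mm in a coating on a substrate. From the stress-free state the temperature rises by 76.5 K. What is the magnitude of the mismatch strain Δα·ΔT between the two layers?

2.92×10⁻⁴

Δα = |12.4 − 8.58|×10⁻⁶/K = 3.82×10⁻⁶/K.
Mismatch strain = Δα·ΔT = 3.82×10⁻⁶ × 76.5 = 2.92×10⁻⁴.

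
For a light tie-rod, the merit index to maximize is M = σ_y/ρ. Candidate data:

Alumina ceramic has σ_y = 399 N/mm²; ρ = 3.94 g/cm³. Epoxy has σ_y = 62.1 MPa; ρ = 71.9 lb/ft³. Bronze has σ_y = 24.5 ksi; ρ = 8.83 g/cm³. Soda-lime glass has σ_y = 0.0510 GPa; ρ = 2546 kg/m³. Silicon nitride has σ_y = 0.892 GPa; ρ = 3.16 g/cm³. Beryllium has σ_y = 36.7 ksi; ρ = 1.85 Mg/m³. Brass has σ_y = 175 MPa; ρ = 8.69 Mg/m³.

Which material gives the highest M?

silicon nitride

Normalizing units and computing the index:
  alumina ceramic: σ_y = 399.0 MPa, ρ = 3940 kg/m³
  epoxy: σ_y = 62.10 MPa, ρ = 1152 kg/m³
  bronze: σ_y = 168.9 MPa, ρ = 8830 kg/m³
  soda-lime glass: σ_y = 51.00 MPa, ρ = 2546 kg/m³
  silicon nitride: σ_y = 892.0 MPa, ρ = 3160 kg/m³
  beryllium: σ_y = 253.0 MPa, ρ = 1850 kg/m³
  brass: σ_y = 175.0 MPa, ρ = 8690 kg/m³
  silicon nitride: M = 282 kN·m/kg
  beryllium: M = 137 kN·m/kg
  alumina ceramic: M = 101 kN·m/kg
  epoxy: M = 53.9 kN·m/kg
  brass: M = 20.1 kN·m/kg
  soda-lime glass: M = 20.0 kN·m/kg
  bronze: M = 19.1 kN·m/kg
The maximum is for silicon nitride.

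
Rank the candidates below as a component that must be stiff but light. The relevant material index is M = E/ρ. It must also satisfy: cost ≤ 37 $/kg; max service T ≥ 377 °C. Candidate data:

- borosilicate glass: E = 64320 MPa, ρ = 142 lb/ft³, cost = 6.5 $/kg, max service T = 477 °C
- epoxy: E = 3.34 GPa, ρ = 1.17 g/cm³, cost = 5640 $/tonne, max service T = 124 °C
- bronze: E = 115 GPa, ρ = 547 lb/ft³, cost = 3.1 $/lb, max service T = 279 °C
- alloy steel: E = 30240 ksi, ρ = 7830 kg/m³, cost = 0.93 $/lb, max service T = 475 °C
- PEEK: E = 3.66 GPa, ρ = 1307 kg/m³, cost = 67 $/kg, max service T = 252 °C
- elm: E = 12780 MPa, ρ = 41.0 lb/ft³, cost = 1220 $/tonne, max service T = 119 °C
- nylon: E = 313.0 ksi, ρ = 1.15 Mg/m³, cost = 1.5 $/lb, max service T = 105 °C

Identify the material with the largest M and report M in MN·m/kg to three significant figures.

Screen on constraints: cost ≤ 37 $/kg; max service T ≥ 377 °C. Survivors: borosilicate glass, alloy steel.
After converting to SI:
  borosilicate glass: E = 64.32 GPa, ρ = 2275 kg/m³
  alloy steel: E = 208.5 GPa, ρ = 7830 kg/m³
  borosilicate glass: M = 28.3 MN·m/kg
  alloy steel: M = 26.6 MN·m/kg
Highest index: borosilicate glass.

borosilicate glass, M = 28.3 MN·m/kg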